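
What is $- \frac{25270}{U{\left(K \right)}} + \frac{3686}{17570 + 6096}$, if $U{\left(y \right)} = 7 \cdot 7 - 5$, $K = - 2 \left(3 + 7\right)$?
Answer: $- \frac{149469409}{260326} \approx -574.16$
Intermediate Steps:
$K = -20$ ($K = \left(-2\right) 10 = -20$)
$U{\left(y \right)} = 44$ ($U{\left(y \right)} = 49 - 5 = 44$)
$- \frac{25270}{U{\left(K \right)}} + \frac{3686}{17570 + 6096} = - \frac{25270}{44} + \frac{3686}{17570 + 6096} = \left(-25270\right) \frac{1}{44} + \frac{3686}{23666} = - \frac{12635}{22} + 3686 \cdot \frac{1}{23666} = - \frac{12635}{22} + \frac{1843}{11833} = - \frac{149469409}{260326}$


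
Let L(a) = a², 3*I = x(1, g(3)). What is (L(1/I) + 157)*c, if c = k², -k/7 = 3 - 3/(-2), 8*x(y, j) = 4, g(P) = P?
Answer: 766017/4 ≈ 1.9150e+5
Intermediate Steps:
x(y, j) = ½ (x(y, j) = (⅛)*4 = ½)
k = -63/2 (k = -7*(3 - 3/(-2)) = -7*(3 - 3*(-½)) = -7*(3 + 3/2) = -7*9/2 = -63/2 ≈ -31.500)
I = ⅙ (I = (⅓)*(½) = ⅙ ≈ 0.16667)
c = 3969/4 (c = (-63/2)² = 3969/4 ≈ 992.25)
(L(1/I) + 157)*c = ((1/(⅙))² + 157)*(3969/4) = (6² + 157)*(3969/4) = (36 + 157)*(3969/4) = 193*(3969/4) = 766017/4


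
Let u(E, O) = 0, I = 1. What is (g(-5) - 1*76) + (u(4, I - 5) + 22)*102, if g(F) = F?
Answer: 2163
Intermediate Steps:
(g(-5) - 1*76) + (u(4, I - 5) + 22)*102 = (-5 - 1*76) + (0 + 22)*102 = (-5 - 76) + 22*102 = -81 + 2244 = 2163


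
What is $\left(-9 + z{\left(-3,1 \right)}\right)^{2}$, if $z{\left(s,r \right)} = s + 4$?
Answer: $64$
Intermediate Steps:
$z{\left(s,r \right)} = 4 + s$
$\left(-9 + z{\left(-3,1 \right)}\right)^{2} = \left(-9 + \left(4 - 3\right)\right)^{2} = \left(-9 + 1\right)^{2} = \left(-8\right)^{2} = 64$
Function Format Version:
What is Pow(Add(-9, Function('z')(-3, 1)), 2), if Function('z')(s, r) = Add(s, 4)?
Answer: 64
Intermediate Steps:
Function('z')(s, r) = Add(4, s)
Pow(Add(-9, Function('z')(-3, 1)), 2) = Pow(Add(-9, Add(4, -3)), 2) = Pow(Add(-9, 1), 2) = Pow(-8, 2) = 64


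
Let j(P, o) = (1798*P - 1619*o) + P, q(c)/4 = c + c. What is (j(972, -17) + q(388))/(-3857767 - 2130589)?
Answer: -1779255/5988356 ≈ -0.29712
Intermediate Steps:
q(c) = 8*c (q(c) = 4*(c + c) = 4*(2*c) = 8*c)
j(P, o) = -1619*o + 1799*P (j(P, o) = (-1619*o + 1798*P) + P = -1619*o + 1799*P)
(j(972, -17) + q(388))/(-3857767 - 2130589) = ((-1619*(-17) + 1799*972) + 8*388)/(-3857767 - 2130589) = ((27523 + 1748628) + 3104)/(-5988356) = (1776151 + 3104)*(-1/5988356) = 1779255*(-1/5988356) = -1779255/5988356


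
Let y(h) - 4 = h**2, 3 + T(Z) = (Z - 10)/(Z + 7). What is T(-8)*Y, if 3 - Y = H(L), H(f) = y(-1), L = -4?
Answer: -30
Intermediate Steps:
T(Z) = -3 + (-10 + Z)/(7 + Z) (T(Z) = -3 + (Z - 10)/(Z + 7) = -3 + (-10 + Z)/(7 + Z))
y(h) = 4 + h**2
H(f) = 5 (H(f) = 4 + (-1)**2 = 4 + 1 = 5)
Y = -2 (Y = 3 - 1*5 = 3 - 5 = -2)
T(-8)*Y = ((-31 - 2*(-8))/(7 - 8))*(-2) = ((-31 + 16)/(-1))*(-2) = -1*(-15)*(-2) = 15*(-2) = -30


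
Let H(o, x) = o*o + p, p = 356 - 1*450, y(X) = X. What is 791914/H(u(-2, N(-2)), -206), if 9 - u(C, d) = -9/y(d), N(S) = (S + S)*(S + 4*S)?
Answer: -1267062400/14239 ≈ -88985.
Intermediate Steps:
N(S) = 10*S² (N(S) = (2*S)*(5*S) = 10*S²)
p = -94 (p = 356 - 450 = -94)
u(C, d) = 9 + 9/d (u(C, d) = 9 - (-9)/d = 9 + 9/d)
H(o, x) = -94 + o² (H(o, x) = o*o - 94 = o² - 94 = -94 + o²)
791914/H(u(-2, N(-2)), -206) = 791914/(-94 + (9 + 9/((10*(-2)²)))²) = 791914/(-94 + (9 + 9/((10*4)))²) = 791914/(-94 + (9 + 9/40)²) = 791914/(-94 + (369/40)²) = 791914/(-94 + 136161/1600) = 791914/(-14239/1600) = 791914*(-1600/14239) = -1267062400/14239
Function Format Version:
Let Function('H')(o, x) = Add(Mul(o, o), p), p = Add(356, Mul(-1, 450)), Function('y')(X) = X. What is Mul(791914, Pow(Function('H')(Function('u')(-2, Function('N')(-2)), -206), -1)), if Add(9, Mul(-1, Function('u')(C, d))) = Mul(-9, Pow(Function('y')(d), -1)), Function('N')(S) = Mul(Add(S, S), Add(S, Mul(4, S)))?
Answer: Rational(-1267062400, 14239) ≈ -88985.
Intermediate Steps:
Function('N')(S) = Mul(10, Pow(S, 2)) (Function('N')(S) = Mul(Mul(2, S), Mul(5, S)) = Mul(10, Pow(S, 2)))
p = -94 (p = Add(356, -450) = -94)
Function('u')(C, d) = Add(9, Mul(9, Pow(d, -1))) (Function('u')(C, d) = Add(9, Mul(-1, Mul(-9, Pow(d, -1)))) = Add(9, Mul(9, Pow(d, -1))))
Function('H')(o, x) = Add(-94, Pow(o, 2)) (Function('H')(o, x) = Add(Mul(o, o), -94) = Add(Pow(o, 2), -94) = Add(-94, Pow(o, 2)))
Mul(791914, Pow(Function('H')(Function('u')(-2, Function('N')(-2)), -206), -1)) = Mul(791914, Pow(Add(-94, Pow(Add(9, Mul(9, Pow(Mul(10, Pow(-2, 2)), -1))), 2)), -1)) = Mul(791914, Pow(Add(-94, Pow(Add(9, Mul(9, Pow(Mul(10, 4), -1))), 2)), -1)) = Mul(791914, Pow(Add(-94, Pow(Add(9, Mul(9, Pow(40, -1))), 2)), -1)) = Mul(791914, Pow(Add(-94, Pow(Add(9, Mul(9, Rational(1, 40))), 2)), -1)) = Mul(791914, Pow(Add(-94, Pow(Add(9, Rational(9, 40)), 2)), -1)) = Mul(791914, Pow(Add(-94, Pow(Rational(369, 40), 2)), -1)) = Mul(791914, Pow(Add(-94, Rational(136161, 1600)), -1)) = Mul(791914, Pow(Rational(-14239, 1600), -1)) = Mul(791914, Rational(-1600, 14239)) = Rational(-1267062400, 14239)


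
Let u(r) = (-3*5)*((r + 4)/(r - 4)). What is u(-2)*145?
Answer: 725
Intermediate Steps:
u(r) = -15*(4 + r)/(-4 + r)
u(-2)*145 = (15*(-4 - 1*(-2))/(-4 - 2))*145 = (15*(-4 + 2)/(-6))*145 = (15*(-1/6)*(-2))*145 = 5*145 = 725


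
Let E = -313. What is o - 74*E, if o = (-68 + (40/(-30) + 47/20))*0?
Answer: 23162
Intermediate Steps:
o = 0 (o = (-68 + (40*(-1/30) + 47*(1/20)))*0 = (-68 + (-4/3 + 47/20))*0 = (-68 + 61/60)*0 = -4019/60*0 = 0)
o - 74*E = 0 - 74*(-313) = 0 + 23162 = 23162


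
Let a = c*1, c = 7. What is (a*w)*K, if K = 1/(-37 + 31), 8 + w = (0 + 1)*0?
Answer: 28/3 ≈ 9.3333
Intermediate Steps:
w = -8 (w = -8 + (0 + 1)*0 = -8 + 1*0 = -8 + 0 = -8)
K = -⅙ (K = 1/(-6) = -⅙ ≈ -0.16667)
a = 7 (a = 7*1 = 7)
(a*w)*K = (7*(-8))*(-⅙) = -56*(-⅙) = 28/3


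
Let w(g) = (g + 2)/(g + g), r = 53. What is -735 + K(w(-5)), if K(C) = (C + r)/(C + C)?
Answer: -3877/6 ≈ -646.17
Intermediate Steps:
w(g) = (2 + g)/(2*g) (w(g) = (2 + g)/((2*g)) = (2 + g)*(1/(2*g)) = (2 + g)/(2*g))
K(C) = (53 + C)/(2*C) (K(C) = (C + 53)/(C + C) = (53 + C)/((2*C)) = (53 + C)*(1/(2*C)) = (53 + C)/(2*C))
-735 + K(w(-5)) = -735 + (53 + (½)*(2 - 5)/(-5))/(2*(((½)*(2 - 5)/(-5)))) = -735 + (53 + (½)*(-⅕)*(-3))/(2*(((½)*(-⅕)*(-3)))) = -735 + (53 + 3/10)/(2*(3/10)) = -735 + (½)*(10/3)*(533/10) = -735 + 533/6 = -3877/6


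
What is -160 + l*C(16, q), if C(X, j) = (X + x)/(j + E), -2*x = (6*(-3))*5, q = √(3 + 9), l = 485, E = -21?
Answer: -229975/143 - 59170*√3/429 ≈ -1847.1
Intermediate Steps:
q = 2*√3 (q = √12 = 2*√3 ≈ 3.4641)
x = 45 (x = -6*(-3)*5/2 = -(-9)*5 = -½*(-90) = 45)
C(X, j) = (45 + X)/(-21 + j) (C(X, j) = (X + 45)/(j - 21) = (45 + X)/(-21 + j))
-160 + l*C(16, q) = -160 + 485*((45 + 16)/(-21 + 2*√3)) = -160 + 485*(61/(-21 + 2*√3)) = -160 + 29585/(-21 + 2*√3)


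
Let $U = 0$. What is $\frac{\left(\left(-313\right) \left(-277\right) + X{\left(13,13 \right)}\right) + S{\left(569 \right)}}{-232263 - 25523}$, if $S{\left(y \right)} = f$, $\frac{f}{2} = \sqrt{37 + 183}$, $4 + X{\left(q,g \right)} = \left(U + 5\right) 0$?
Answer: $- \frac{86697}{257786} - \frac{2 \sqrt{55}}{128893} \approx -0.33643$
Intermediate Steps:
$X{\left(q,g \right)} = -4$ ($X{\left(q,g \right)} = -4 + \left(0 + 5\right) 0 = -4 + 5 \cdot 0 = -4 + 0 = -4$)
$f = 4 \sqrt{55}$ ($f = 2 \sqrt{37 + 183} = 2 \sqrt{220} = 2 \cdot 2 \sqrt{55} = 4 \sqrt{55} \approx 29.665$)
$S{\left(y \right)} = 4 \sqrt{55}$
$\frac{\left(\left(-313\right) \left(-277\right) + X{\left(13,13 \right)}\right) + S{\left(569 \right)}}{-232263 - 25523} = \frac{\left(\left(-313\right) \left(-277\right) - 4\right) + 4 \sqrt{55}}{-232263 - 25523} = \frac{\left(86701 - 4\right) + 4 \sqrt{55}}{-257786} = \left(86697 + 4 \sqrt{55}\right) \left(- \frac{1}{257786}\right) = - \frac{86697}{257786} - \frac{2 \sqrt{55}}{128893}$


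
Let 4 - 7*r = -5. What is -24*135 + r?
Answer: -22671/7 ≈ -3238.7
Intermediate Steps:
r = 9/7 (r = 4/7 - ⅐*(-5) = 4/7 + 5/7 = 9/7 ≈ 1.2857)
-24*135 + r = -24*135 + 9/7 = -3240 + 9/7 = -22671/7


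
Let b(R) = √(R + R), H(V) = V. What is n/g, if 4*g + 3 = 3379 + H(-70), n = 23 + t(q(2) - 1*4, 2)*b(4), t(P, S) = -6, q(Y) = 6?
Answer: 46/1653 - 8*√2/551 ≈ 0.0072951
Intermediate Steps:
b(R) = √2*√R (b(R) = √(2*R) = √2*√R)
n = 23 - 12*√2 (n = 23 - 6*√2*√4 = 23 - 6*√2*2 = 23 - 12*√2 ≈ 6.0294)
g = 1653/2 (g = -¾ + (3379 - 70)/4 = -¾ + (¼)*3309 = -¾ + 3309/4 = 1653/2 ≈ 826.50)
n/g = (23 - 12*√2)/(1653/2) = (23 - 12*√2)*(2/1653) = 46/1653 - 8*√2/551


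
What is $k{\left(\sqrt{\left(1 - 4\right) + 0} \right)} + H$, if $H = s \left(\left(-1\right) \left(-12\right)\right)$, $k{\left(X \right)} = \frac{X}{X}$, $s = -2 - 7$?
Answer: $-107$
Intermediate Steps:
$s = -9$
$k{\left(X \right)} = 1$
$H = -108$ ($H = - 9 \left(\left(-1\right) \left(-12\right)\right) = \left(-9\right) 12 = -108$)
$k{\left(\sqrt{\left(1 - 4\right) + 0} \right)} + H = 1 - 108 = -107$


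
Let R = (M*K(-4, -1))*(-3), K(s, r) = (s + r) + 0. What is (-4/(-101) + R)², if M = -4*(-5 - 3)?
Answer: 2350698256/10201 ≈ 2.3044e+5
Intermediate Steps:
K(s, r) = r + s (K(s, r) = (r + s) + 0 = r + s)
M = 32 (M = -4*(-8) = 32)
R = 480 (R = (32*(-1 - 4))*(-3) = (32*(-5))*(-3) = -160*(-3) = 480)
(-4/(-101) + R)² = (-4/(-101) + 480)² = (-4*(-1/101) + 480)² = (4/101 + 480)² = (48484/101)² = 2350698256/10201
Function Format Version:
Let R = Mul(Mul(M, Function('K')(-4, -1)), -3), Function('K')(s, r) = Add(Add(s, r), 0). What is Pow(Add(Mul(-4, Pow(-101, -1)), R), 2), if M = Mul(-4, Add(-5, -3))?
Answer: Rational(2350698256, 10201) ≈ 2.3044e+5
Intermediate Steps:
Function('K')(s, r) = Add(r, s) (Function('K')(s, r) = Add(Add(r, s), 0) = Add(r, s))
M = 32 (M = Mul(-4, -8) = 32)
R = 480 (R = Mul(Mul(32, Add(-1, -4)), -3) = Mul(Mul(32, -5), -3) = Mul(-160, -3) = 480)
Pow(Add(Mul(-4, Pow(-101, -1)), R), 2) = Pow(Add(Mul(-4, Pow(-101, -1)), 480), 2) = Pow(Add(Mul(-4, Rational(-1, 101)), 480), 2) = Pow(Add(Rational(4, 101), 480), 2) = Pow(Rational(48484, 101), 2) = Rational(2350698256, 10201)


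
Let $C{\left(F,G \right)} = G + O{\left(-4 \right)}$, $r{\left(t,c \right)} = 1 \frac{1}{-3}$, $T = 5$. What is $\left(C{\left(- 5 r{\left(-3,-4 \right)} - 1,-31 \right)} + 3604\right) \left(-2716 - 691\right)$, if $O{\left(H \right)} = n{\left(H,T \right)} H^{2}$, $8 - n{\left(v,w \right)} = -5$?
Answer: $-12881867$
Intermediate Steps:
$n{\left(v,w \right)} = 13$ ($n{\left(v,w \right)} = 8 - -5 = 8 + 5 = 13$)
$r{\left(t,c \right)} = - \frac{1}{3}$ ($r{\left(t,c \right)} = 1 \left(- \frac{1}{3}\right) = - \frac{1}{3}$)
$O{\left(H \right)} = 13 H^{2}$
$C{\left(F,G \right)} = 208 + G$ ($C{\left(F,G \right)} = G + 13 \left(-4\right)^{2} = G + 13 \cdot 16 = G + 208 = 208 + G$)
$\left(C{\left(- 5 r{\left(-3,-4 \right)} - 1,-31 \right)} + 3604\right) \left(-2716 - 691\right) = \left(\left(208 - 31\right) + 3604\right) \left(-2716 - 691\right) = \left(177 + 3604\right) \left(-3407\right) = 3781 \left(-3407\right) = -12881867$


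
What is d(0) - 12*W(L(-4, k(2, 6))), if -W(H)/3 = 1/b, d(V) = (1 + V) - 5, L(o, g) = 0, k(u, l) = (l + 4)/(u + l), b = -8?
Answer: -17/2 ≈ -8.5000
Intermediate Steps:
k(u, l) = (4 + l)/(l + u)
d(V) = -4 + V
W(H) = 3/8 (W(H) = -3/(-8) = -3*(-1/8) = 3/8)
d(0) - 12*W(L(-4, k(2, 6))) = (-4 + 0) - 12*3/8 = -4 - 9/2 = -17/2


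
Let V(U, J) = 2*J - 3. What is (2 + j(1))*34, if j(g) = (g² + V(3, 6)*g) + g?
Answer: 442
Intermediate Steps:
V(U, J) = -3 + 2*J
j(g) = g² + 10*g (j(g) = (g² + (-3 + 2*6)*g) + g = (g² + (-3 + 12)*g) + g = (g² + 9*g) + g = g² + 10*g)
(2 + j(1))*34 = (2 + 1*(10 + 1))*34 = (2 + 1*11)*34 = (2 + 11)*34 = 13*34 = 442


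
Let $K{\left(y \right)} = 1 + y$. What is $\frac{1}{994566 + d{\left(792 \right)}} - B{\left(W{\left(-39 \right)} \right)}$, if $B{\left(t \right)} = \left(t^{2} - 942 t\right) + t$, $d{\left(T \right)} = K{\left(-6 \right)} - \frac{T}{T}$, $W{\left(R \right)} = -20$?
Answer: $- \frac{19115443199}{994560} \approx -19220.0$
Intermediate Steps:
$d{\left(T \right)} = -6$ ($d{\left(T \right)} = \left(1 - 6\right) - \frac{T}{T} = -5 - 1 = -6$)
$B{\left(t \right)} = t^{2} - 941 t$
$\frac{1}{994566 + d{\left(792 \right)}} - B{\left(W{\left(-39 \right)} \right)} = \frac{1}{994566 - 6} - - 20 \left(-941 - 20\right) = \frac{1}{994560} - \left(-20\right) \left(-961\right) = \frac{1}{994560} - 19220 = - \frac{19115443199}{994560}$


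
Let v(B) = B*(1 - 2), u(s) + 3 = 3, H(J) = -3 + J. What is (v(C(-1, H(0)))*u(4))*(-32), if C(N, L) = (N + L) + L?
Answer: 0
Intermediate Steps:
u(s) = 0 (u(s) = -3 + 3 = 0)
C(N, L) = N + 2*L (C(N, L) = (L + N) + L = N + 2*L)
v(B) = -B (v(B) = B*(-1) = -B)
(v(C(-1, H(0)))*u(4))*(-32) = (-(-1 + 2*(-3 + 0))*0)*(-32) = (-(-1 + 2*(-3))*0)*(-32) = (-(-1 - 6)*0)*(-32) = (-1*(-7)*0)*(-32) = (7*0)*(-32) = 0*(-32) = 0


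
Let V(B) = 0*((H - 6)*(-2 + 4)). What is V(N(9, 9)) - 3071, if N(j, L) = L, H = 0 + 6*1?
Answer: -3071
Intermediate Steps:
H = 6 (H = 0 + 6 = 6)
V(B) = 0 (V(B) = 0*((6 - 6)*(-2 + 4)) = 0*(0*2) = 0*0 = 0)
V(N(9, 9)) - 3071 = 0 - 3071 = -3071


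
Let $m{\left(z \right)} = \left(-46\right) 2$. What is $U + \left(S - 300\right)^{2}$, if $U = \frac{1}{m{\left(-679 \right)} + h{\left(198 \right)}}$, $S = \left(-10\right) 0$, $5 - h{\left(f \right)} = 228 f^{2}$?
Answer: $\frac{804473909999}{8938599} \approx 90000.0$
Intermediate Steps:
$h{\left(f \right)} = 5 - 228 f^{2}$
$m{\left(z \right)} = -92$
$S = 0$
$U = - \frac{1}{8938599}$ ($U = \frac{1}{-92 + \left(5 - 228 \cdot 198^{2}\right)} = \frac{1}{-92 + \left(5 - 8938512\right)} = \frac{1}{-92 - 8938507} = \frac{1}{-8938599} = - \frac{1}{8938599} \approx -1.1187 \cdot 10^{-7}$)
$U + \left(S - 300\right)^{2} = - \frac{1}{8938599} + \left(0 - 300\right)^{2} = - \frac{1}{8938599} + \left(-300\right)^{2} = - \frac{1}{8938599} + 90000 = \frac{804473909999}{8938599}$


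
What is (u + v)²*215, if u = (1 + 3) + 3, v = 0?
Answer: 10535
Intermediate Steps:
u = 7 (u = 4 + 3 = 7)
(u + v)²*215 = (7 + 0)²*215 = 7²*215 = 49*215 = 10535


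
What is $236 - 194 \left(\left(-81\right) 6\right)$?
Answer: $94520$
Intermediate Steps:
$236 - 194 \left(\left(-81\right) 6\right) = 236 - -94284 = 236 + 94284 = 94520$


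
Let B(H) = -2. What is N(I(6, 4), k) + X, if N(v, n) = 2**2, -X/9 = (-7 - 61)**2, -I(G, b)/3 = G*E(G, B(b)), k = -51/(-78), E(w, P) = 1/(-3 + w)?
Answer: -41612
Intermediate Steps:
k = 17/26 (k = -51*(-1/78) = 17/26 ≈ 0.65385)
I(G, b) = -3*G/(-3 + G)
X = -41616 (X = -9*(-7 - 61)**2 = -9*(-68)**2 = -9*4624 = -41616)
N(v, n) = 4
N(I(6, 4), k) + X = 4 - 41616 = -41612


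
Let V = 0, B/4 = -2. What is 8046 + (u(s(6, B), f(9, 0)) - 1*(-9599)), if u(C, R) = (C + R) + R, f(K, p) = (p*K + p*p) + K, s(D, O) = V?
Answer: 17663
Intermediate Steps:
B = -8 (B = 4*(-2) = -8)
s(D, O) = 0
f(K, p) = K + p**2 + K*p (f(K, p) = (K*p + p**2) + K = (p**2 + K*p) + K = K + p**2 + K*p)
u(C, R) = C + 2*R
8046 + (u(s(6, B), f(9, 0)) - 1*(-9599)) = 8046 + ((0 + 2*(9 + 0**2 + 9*0)) - 1*(-9599)) = 8046 + ((0 + 2*(9 + 0 + 0)) + 9599) = 8046 + ((0 + 2*9) + 9599) = 8046 + ((0 + 18) + 9599) = 8046 + (18 + 9599) = 8046 + 9617 = 17663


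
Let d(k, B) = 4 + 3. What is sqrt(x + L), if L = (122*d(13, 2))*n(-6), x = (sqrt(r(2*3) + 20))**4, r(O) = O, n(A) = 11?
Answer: sqrt(10070) ≈ 100.35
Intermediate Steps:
d(k, B) = 7
x = 676 (x = (sqrt(2*3 + 20))**4 = (sqrt(6 + 20))**4 = (sqrt(26))**4 = 676)
L = 9394 (L = (122*7)*11 = 854*11 = 9394)
sqrt(x + L) = sqrt(676 + 9394) = sqrt(10070)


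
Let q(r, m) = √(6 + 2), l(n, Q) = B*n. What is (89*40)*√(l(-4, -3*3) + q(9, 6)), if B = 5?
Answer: 3560*√(-20 + 2*√2) ≈ 14752.0*I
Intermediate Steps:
l(n, Q) = 5*n
q(r, m) = 2*√2 (q(r, m) = √8 = 2*√2)
(89*40)*√(l(-4, -3*3) + q(9, 6)) = (89*40)*√(5*(-4) + 2*√2) = 3560*√(-20 + 2*√2)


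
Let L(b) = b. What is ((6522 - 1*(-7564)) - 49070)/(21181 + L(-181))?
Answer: -4373/2625 ≈ -1.6659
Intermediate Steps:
((6522 - 1*(-7564)) - 49070)/(21181 + L(-181)) = ((6522 - 1*(-7564)) - 49070)/(21181 - 181) = ((6522 + 7564) - 49070)/21000 = (14086 - 49070)*(1/21000) = -34984*1/21000 = -4373/2625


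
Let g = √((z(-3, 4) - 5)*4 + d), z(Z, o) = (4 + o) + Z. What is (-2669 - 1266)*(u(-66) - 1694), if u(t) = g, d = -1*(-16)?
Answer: 6650150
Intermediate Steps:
z(Z, o) = 4 + Z + o
d = 16
g = 4 (g = √(((4 - 3 + 4) - 5)*4 + 16) = √((5 - 5)*4 + 16) = √(0*4 + 16) = √(0 + 16) = √16 = 4)
u(t) = 4
(-2669 - 1266)*(u(-66) - 1694) = (-2669 - 1266)*(4 - 1694) = -3935*(-1690) = 6650150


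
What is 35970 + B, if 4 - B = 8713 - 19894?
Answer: 47155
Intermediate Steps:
B = 11185 (B = 4 - (8713 - 19894) = 4 - 1*(-11181) = 4 + 11181 = 11185)
35970 + B = 35970 + 11185 = 47155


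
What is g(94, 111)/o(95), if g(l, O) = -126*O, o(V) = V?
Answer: -13986/95 ≈ -147.22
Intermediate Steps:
g(94, 111)/o(95) = -126*111/95 = -13986*1/95 = -13986/95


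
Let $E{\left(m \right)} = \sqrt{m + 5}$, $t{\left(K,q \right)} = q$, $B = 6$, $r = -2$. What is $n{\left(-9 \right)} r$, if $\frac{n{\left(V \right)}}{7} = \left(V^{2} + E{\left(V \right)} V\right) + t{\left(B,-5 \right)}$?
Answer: $-1064 + 252 i \approx -1064.0 + 252.0 i$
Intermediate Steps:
$E{\left(m \right)} = \sqrt{5 + m}$
$n{\left(V \right)} = -35 + 7 V^{2} + 7 V \sqrt{5 + V}$ ($n{\left(V \right)} = 7 \left(\left(V^{2} + \sqrt{5 + V} V\right) - 5\right) = 7 \left(\left(V^{2} + V \sqrt{5 + V}\right) - 5\right) = 7 \left(-5 + V^{2} + V \sqrt{5 + V}\right) = -35 + 7 V^{2} + 7 V \sqrt{5 + V}$)
$n{\left(-9 \right)} r = \left(-35 + 7 \left(-9\right)^{2} + 7 \left(-9\right) \sqrt{5 - 9}\right) \left(-2\right) = \left(-35 + 7 \cdot 81 + 7 \left(-9\right) \sqrt{-4}\right) \left(-2\right) = \left(-35 + 567 + 7 \left(-9\right) 2 i\right) \left(-2\right) = \left(-35 + 567 - 126 i\right) \left(-2\right) = \left(532 - 126 i\right) \left(-2\right) = -1064 + 252 i$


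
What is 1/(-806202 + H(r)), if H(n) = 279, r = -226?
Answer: -1/805923 ≈ -1.2408e-6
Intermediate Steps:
1/(-806202 + H(r)) = 1/(-806202 + 279) = 1/(-805923) = -1/805923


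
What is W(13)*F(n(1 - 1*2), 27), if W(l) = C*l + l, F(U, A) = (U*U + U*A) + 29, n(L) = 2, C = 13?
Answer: 15834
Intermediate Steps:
F(U, A) = 29 + U**2 + A*U (F(U, A) = (U**2 + A*U) + 29 = 29 + U**2 + A*U)
W(l) = 14*l (W(l) = 13*l + l = 14*l)
W(13)*F(n(1 - 1*2), 27) = (14*13)*(29 + 2**2 + 27*2) = 182*(29 + 4 + 54) = 182*87 = 15834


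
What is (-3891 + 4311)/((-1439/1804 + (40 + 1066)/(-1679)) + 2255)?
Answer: 254428944/1365158855 ≈ 0.18637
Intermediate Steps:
(-3891 + 4311)/((-1439/1804 + (40 + 1066)/(-1679)) + 2255) = 420/((-1439*1/1804 + 1106*(-1/1679)) + 2255) = 420/((-1439/1804 - 1106/1679) + 2255) = 420/(-4411305/3028916 + 2255) = 420/(6825794275/3028916) = 420*(3028916/6825794275) = 254428944/1365158855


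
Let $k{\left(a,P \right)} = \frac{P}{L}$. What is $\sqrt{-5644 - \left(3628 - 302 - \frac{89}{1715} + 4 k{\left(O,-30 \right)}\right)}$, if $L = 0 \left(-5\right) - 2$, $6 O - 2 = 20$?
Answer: $\frac{i \sqrt{542022635}}{245} \approx 95.026 i$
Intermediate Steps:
$O = \frac{11}{3}$ ($O = \frac{1}{3} + \frac{1}{6} \cdot 20 = \frac{1}{3} + \frac{10}{3} = \frac{11}{3} \approx 3.6667$)
$L = -2$ ($L = 0 - 2 = -2$)
$k{\left(a,P \right)} = - \frac{P}{2}$ ($k{\left(a,P \right)} = \frac{P}{-2} = P \left(- \frac{1}{2}\right) = - \frac{P}{2}$)
$\sqrt{-5644 - \left(3628 - 302 - \frac{89}{1715} + 4 k{\left(O,-30 \right)}\right)} = \sqrt{-5644 - \left(3628 - 302 - \frac{89}{1715} + 4 \left(- \frac{1}{2}\right) \left(-30\right)\right)} = \sqrt{-5644 - \left(3386 - \frac{89}{1715}\right)} = \sqrt{-5644 - \frac{5806901}{1715}} = \sqrt{- \frac{15486361}{1715}} = \frac{i \sqrt{542022635}}{245}$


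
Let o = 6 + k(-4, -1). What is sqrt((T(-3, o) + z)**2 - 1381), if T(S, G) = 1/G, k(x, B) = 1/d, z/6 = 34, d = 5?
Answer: 10*sqrt(387291)/31 ≈ 200.75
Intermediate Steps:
z = 204 (z = 6*34 = 204)
k(x, B) = 1/5
o = 31/5 (o = 6 + 1/5 = 31/5 ≈ 6.2000)
sqrt((T(-3, o) + z)**2 - 1381) = sqrt((1/(31/5) + 204)**2 - 1381) = sqrt((5/31 + 204)**2 - 1381) = sqrt((6329/31)**2 - 1381) = sqrt(40056241/961 - 1381) = sqrt(38729100/961) = 10*sqrt(387291)/31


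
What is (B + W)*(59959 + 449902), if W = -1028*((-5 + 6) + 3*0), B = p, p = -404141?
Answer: -206579871509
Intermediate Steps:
B = -404141
W = -1028 (W = -1028*(1 + 0) = -1028*1 = -1028)
(B + W)*(59959 + 449902) = (-404141 - 1028)*(59959 + 449902) = -405169*509861 = -206579871509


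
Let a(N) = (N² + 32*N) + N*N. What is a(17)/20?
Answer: 561/10 ≈ 56.100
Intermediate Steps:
a(N) = 2*N² + 32*N (a(N) = (N² + 32*N) + N² = 2*N² + 32*N)
a(17)/20 = (2*17*(16 + 17))/20 = (2*17*33)*(1/20) = 1122*(1/20) = 561/10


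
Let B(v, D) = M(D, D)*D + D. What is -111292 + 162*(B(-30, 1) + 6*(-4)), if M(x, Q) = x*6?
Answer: -114046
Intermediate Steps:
M(x, Q) = 6*x
B(v, D) = D + 6*D² (B(v, D) = (6*D)*D + D = 6*D² + D = D + 6*D²)
-111292 + 162*(B(-30, 1) + 6*(-4)) = -111292 + 162*(1*(1 + 6*1) + 6*(-4)) = -111292 + 162*(1*(1 + 6) - 24) = -111292 + 162*(1*7 - 24) = -111292 + 162*(7 - 24) = -111292 + 162*(-17) = -111292 - 2754 = -114046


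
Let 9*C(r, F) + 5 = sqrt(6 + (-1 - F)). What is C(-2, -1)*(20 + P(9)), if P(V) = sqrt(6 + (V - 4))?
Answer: -(5 - sqrt(6))*(20 + sqrt(11))/9 ≈ -6.6077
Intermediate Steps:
C(r, F) = -5/9 + sqrt(5 - F)/9 (C(r, F) = -5/9 + sqrt(6 + (-1 - F))/9 = -5/9 + sqrt(5 - F)/9)
P(V) = sqrt(2 + V) (P(V) = sqrt(6 + (-4 + V)) = sqrt(2 + V))
C(-2, -1)*(20 + P(9)) = (-5/9 + sqrt(5 - 1*(-1))/9)*(20 + sqrt(2 + 9)) = (-5/9 + sqrt(5 + 1)/9)*(20 + sqrt(11)) = (-5/9 + sqrt(6)/9)*(20 + sqrt(11)) = (20 + sqrt(11))*(-5/9 + sqrt(6)/9)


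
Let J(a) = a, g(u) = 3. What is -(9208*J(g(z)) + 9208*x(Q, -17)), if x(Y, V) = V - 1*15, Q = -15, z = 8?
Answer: 267032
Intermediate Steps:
x(Y, V) = -15 + V (x(Y, V) = V - 15 = -15 + V)
-(9208*J(g(z)) + 9208*x(Q, -17)) = -9208/(1/(3 + (-15 - 17))) = -9208/(1/(3 - 32)) = -9208/(1/(-29)) = -9208/(-1/29) = -9208*(-29) = 267032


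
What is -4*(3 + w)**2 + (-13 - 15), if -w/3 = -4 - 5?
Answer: -3628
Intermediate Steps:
w = 27 (w = -3*(-4 - 5) = -3*(-9) = 27)
-4*(3 + w)**2 + (-13 - 15) = -4*(3 + 27)**2 + (-13 - 15) = -4*30**2 - 28 = -4*900 - 28 = -3600 - 28 = -3628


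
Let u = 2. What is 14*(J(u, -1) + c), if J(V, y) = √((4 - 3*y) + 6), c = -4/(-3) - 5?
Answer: -154/3 + 14*√13 ≈ -0.85562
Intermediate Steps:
c = -11/3 (c = -⅓*(-4) - 5 = 4/3 - 5 = -11/3 ≈ -3.6667)
J(V, y) = √(10 - 3*y)
14*(J(u, -1) + c) = 14*(√(10 - 3*(-1)) - 11/3) = 14*(√(10 + 3) - 11/3) = 14*(√13 - 11/3) = 14*(-11/3 + √13) = -154/3 + 14*√13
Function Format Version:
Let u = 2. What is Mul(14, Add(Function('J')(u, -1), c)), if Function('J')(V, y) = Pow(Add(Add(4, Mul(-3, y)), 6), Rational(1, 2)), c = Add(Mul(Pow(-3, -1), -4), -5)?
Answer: Add(Rational(-154, 3), Mul(14, Pow(13, Rational(1, 2)))) ≈ -0.85562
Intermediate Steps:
c = Rational(-11, 3) (c = Add(Mul(Rational(-1, 3), -4), -5) = Add(Rational(4, 3), -5) = Rational(-11, 3) ≈ -3.6667)
Function('J')(V, y) = Pow(Add(10, Mul(-3, y)), Rational(1, 2))
Mul(14, Add(Function('J')(u, -1), c)) = Mul(14, Add(Pow(Add(10, Mul(-3, -1)), Rational(1, 2)), Rational(-11, 3))) = Mul(14, Add(Pow(Add(10, 3), Rational(1, 2)), Rational(-11, 3))) = Mul(14, Add(Pow(13, Rational(1, 2)), Rational(-11, 3))) = Mul(14, Add(Rational(-11, 3), Pow(13, Rational(1, 2)))) = Add(Rational(-154, 3), Mul(14, Pow(13, Rational(1, 2))))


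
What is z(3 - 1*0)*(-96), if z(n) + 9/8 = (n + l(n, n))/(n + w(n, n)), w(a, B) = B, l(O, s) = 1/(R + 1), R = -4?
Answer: 196/3 ≈ 65.333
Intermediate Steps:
l(O, s) = -⅓ (l(O, s) = 1/(-4 + 1) = 1/(-3) = -⅓)
z(n) = -9/8 + (-⅓ + n)/(2*n) (z(n) = -9/8 + (n - ⅓)/(n + n) = -9/8 + (-⅓ + n)/((2*n)) = -9/8 + (-⅓ + n)*(1/(2*n)) = -9/8 + (-⅓ + n)/(2*n))
z(3 - 1*0)*(-96) = ((-4 - 15*(3 - 1*0))/(24*(3 - 1*0)))*(-96) = ((-4 - 15*(3 + 0))/(24*(3 + 0)))*(-96) = ((1/24)*(-4 - 15*3)/3)*(-96) = ((1/24)*(⅓)*(-4 - 45))*(-96) = ((1/24)*(⅓)*(-49))*(-96) = -49/72*(-96) = 196/3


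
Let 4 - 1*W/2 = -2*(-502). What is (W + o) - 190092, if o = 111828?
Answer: -80264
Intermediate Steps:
W = -2000 (W = 8 - (-4)*(-502) = 8 - 2*1004 = 8 - 2008 = -2000)
(W + o) - 190092 = (-2000 + 111828) - 190092 = 109828 - 190092 = -80264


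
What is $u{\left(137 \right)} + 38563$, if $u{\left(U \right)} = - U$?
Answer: $38426$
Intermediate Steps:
$u{\left(137 \right)} + 38563 = \left(-1\right) 137 + 38563 = -137 + 38563 = 38426$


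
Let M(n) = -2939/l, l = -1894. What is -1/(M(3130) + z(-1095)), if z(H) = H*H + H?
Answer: -1894/2268882359 ≈ -8.3477e-7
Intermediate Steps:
M(n) = 2939/1894 (M(n) = -2939/(-1894) = -2939*(-1/1894) = 2939/1894)
z(H) = H + H² (z(H) = H² + H = H + H²)
-1/(M(3130) + z(-1095)) = -1/(2939/1894 - 1095*(1 - 1095)) = -1/(2939/1894 - 1095*(-1094)) = -1/(2939/1894 + 1197930) = -1/2268882359/1894 = -1*1894/2268882359 = -1894/2268882359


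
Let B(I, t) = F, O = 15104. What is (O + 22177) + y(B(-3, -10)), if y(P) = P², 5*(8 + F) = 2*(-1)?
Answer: 933789/25 ≈ 37352.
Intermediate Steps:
F = -42/5 (F = -8 + (2*(-1))/5 = -8 + (⅕)*(-2) = -8 - ⅖ = -42/5 ≈ -8.4000)
B(I, t) = -42/5
(O + 22177) + y(B(-3, -10)) = (15104 + 22177) + (-42/5)² = 37281 + 1764/25 = 933789/25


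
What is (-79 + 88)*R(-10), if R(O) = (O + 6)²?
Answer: 144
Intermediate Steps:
R(O) = (6 + O)²
(-79 + 88)*R(-10) = (-79 + 88)*(6 - 10)² = 9*(-4)² = 9*16 = 144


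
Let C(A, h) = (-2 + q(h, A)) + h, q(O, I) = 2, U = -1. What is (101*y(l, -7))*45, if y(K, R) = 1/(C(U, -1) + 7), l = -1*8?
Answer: 1515/2 ≈ 757.50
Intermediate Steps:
l = -8
C(A, h) = h (C(A, h) = (-2 + 2) + h = 0 + h = h)
y(K, R) = ⅙ (y(K, R) = 1/(-1 + 7) = 1/6 = ⅙)
(101*y(l, -7))*45 = (101*(⅙))*45 = (101/6)*45 = 1515/2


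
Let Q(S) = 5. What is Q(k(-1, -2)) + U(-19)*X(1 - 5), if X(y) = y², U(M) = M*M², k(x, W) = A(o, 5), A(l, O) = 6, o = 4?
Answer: -109739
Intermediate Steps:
k(x, W) = 6
U(M) = M³
Q(k(-1, -2)) + U(-19)*X(1 - 5) = 5 + (-19)³*(1 - 5)² = 5 - 6859*(-4)² = 5 - 6859*16 = 5 - 109744 = -109739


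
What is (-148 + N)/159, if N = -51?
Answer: -199/159 ≈ -1.2516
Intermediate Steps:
(-148 + N)/159 = (-148 - 51)/159 = (1/159)*(-199) = -199/159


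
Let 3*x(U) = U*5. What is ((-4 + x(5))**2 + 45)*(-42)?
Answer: -8036/3 ≈ -2678.7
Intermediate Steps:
x(U) = 5*U/3 (x(U) = (U*5)/3 = (5*U)/3 = 5*U/3)
((-4 + x(5))**2 + 45)*(-42) = ((-4 + (5/3)*5)**2 + 45)*(-42) = ((-4 + 25/3)**2 + 45)*(-42) = ((13/3)**2 + 45)*(-42) = (169/9 + 45)*(-42) = (574/9)*(-42) = -8036/3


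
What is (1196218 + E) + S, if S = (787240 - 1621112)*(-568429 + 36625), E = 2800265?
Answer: 443460461571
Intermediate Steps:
S = 443456465088 (S = -833872*(-531804) = 443456465088)
(1196218 + E) + S = (1196218 + 2800265) + 443456465088 = 3996483 + 443456465088 = 443460461571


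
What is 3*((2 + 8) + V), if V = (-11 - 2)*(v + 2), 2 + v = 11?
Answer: -399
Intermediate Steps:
v = 9 (v = -2 + 11 = 9)
V = -143 (V = (-11 - 2)*(9 + 2) = -13*11 = -143)
3*((2 + 8) + V) = 3*((2 + 8) - 143) = 3*(10 - 143) = 3*(-133) = -399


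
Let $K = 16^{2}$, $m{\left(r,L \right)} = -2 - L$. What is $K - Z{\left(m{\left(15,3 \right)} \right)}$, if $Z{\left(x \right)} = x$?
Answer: $261$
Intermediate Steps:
$K = 256$
$K - Z{\left(m{\left(15,3 \right)} \right)} = 256 - \left(-2 - 3\right) = 256 - -5 = 256 + 5 = 261$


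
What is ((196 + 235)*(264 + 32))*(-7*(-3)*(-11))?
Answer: -29470056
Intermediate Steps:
((196 + 235)*(264 + 32))*(-7*(-3)*(-11)) = (431*296)*(21*(-11)) = 127576*(-231) = -29470056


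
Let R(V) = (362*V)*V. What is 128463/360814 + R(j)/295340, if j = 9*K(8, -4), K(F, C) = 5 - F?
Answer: 16644794424/13320350845 ≈ 1.2496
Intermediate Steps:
j = -27 (j = 9*(5 - 1*8) = 9*(5 - 8) = 9*(-3) = -27)
R(V) = 362*V**2
128463/360814 + R(j)/295340 = 128463/360814 + (362*(-27)**2)/295340 = 128463*(1/360814) + (362*729)*(1/295340) = 128463/360814 + 263898*(1/295340) = 128463/360814 + 131949/147670 = 16644794424/13320350845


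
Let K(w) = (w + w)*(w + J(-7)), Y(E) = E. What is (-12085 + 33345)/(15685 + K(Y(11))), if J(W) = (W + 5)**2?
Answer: 4252/3203 ≈ 1.3275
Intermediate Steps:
J(W) = (5 + W)**2
K(w) = 2*w*(4 + w) (K(w) = (w + w)*(w + (5 - 7)**2) = (2*w)*(w + (-2)**2) = (2*w)*(w + 4) = (2*w)*(4 + w) = 2*w*(4 + w))
(-12085 + 33345)/(15685 + K(Y(11))) = (-12085 + 33345)/(15685 + 2*11*(4 + 11)) = 21260/(15685 + 2*11*15) = 21260/(15685 + 330) = 21260/16015 = 21260*(1/16015) = 4252/3203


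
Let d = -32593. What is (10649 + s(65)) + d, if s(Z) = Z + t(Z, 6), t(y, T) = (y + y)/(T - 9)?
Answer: -65767/3 ≈ -21922.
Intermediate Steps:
t(y, T) = 2*y/(-9 + T) (t(y, T) = (2*y)/(-9 + T) = 2*y/(-9 + T))
s(Z) = Z/3 (s(Z) = Z + 2*Z/(-9 + 6) = Z + 2*Z/(-3) = Z + 2*Z*(-⅓) = Z - 2*Z/3 = Z/3)
(10649 + s(65)) + d = (10649 + (⅓)*65) - 32593 = (10649 + 65/3) - 32593 = 32012/3 - 32593 = -65767/3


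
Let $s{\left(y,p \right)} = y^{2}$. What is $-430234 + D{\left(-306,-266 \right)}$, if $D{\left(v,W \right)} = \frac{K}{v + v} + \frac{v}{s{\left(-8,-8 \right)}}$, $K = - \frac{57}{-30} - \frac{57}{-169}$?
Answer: $- \frac{1779949481809}{4137120} \approx -4.3024 \cdot 10^{5}$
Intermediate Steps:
$K = \frac{3781}{1690}$ ($K = \left(-57\right) \left(- \frac{1}{30}\right) - - \frac{57}{169} = \frac{19}{10} + \frac{57}{169} = \frac{3781}{1690} \approx 2.2373$)
$D{\left(v,W \right)} = \frac{v}{64} + \frac{3781}{3380 v}$ ($D{\left(v,W \right)} = \frac{3781}{1690 \left(v + v\right)} + \frac{v}{\left(-8\right)^{2}} = \frac{3781}{1690 \cdot 2 v} + \frac{v}{64} = \frac{3781 \frac{1}{2 v}}{1690} + v \frac{1}{64} = \frac{3781}{3380 v} + \frac{v}{64} = \frac{v}{64} + \frac{3781}{3380 v}$)
$-430234 + D{\left(-306,-266 \right)} = -430234 + \left(\frac{1}{64} \left(-306\right) + \frac{3781}{3380 \left(-306\right)}\right) = -430234 + \left(- \frac{153}{32} + \frac{3781}{3380} \left(- \frac{1}{306}\right)\right) = -430234 - \frac{19795729}{4137120} = - \frac{1779949481809}{4137120}$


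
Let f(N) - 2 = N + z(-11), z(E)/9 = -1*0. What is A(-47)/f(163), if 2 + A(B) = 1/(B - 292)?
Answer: -679/55935 ≈ -0.012139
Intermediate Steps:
A(B) = -2 + 1/(-292 + B) (A(B) = -2 + 1/(B - 292) = -2 + 1/(-292 + B))
z(E) = 0 (z(E) = 9*(-1*0) = 9*0 = 0)
f(N) = 2 + N (f(N) = 2 + (N + 0) = 2 + N)
A(-47)/f(163) = ((585 - 2*(-47))/(-292 - 47))/(2 + 163) = ((585 + 94)/(-339))/165 = -1/339*679*(1/165) = -679/339*1/165 = -679/55935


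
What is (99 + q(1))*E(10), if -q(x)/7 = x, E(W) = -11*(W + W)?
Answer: -20240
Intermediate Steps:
E(W) = -22*W
q(x) = -7*x
(99 + q(1))*E(10) = (99 - 7*1)*(-22*10) = (99 - 7)*(-220) = 92*(-220) = -20240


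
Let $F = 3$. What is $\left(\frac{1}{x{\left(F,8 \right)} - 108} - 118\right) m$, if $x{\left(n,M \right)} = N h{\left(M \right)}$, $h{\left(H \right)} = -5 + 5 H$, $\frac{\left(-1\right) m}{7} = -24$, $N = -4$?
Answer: $- \frac{614565}{31} \approx -19825.0$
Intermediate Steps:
$m = 168$ ($m = \left(-7\right) \left(-24\right) = 168$)
$x{\left(n,M \right)} = 20 - 20 M$ ($x{\left(n,M \right)} = - 4 \left(-5 + 5 M\right) = 20 - 20 M$)
$\left(\frac{1}{x{\left(F,8 \right)} - 108} - 118\right) m = \left(\frac{1}{\left(20 - 160\right) - 108} - 118\right) 168 = \left(\frac{1}{-140 - 108} - 118\right) 168 = \left(\frac{1}{-248} - 118\right) 168 = \left(- \frac{1}{248} - 118\right) 168 = \left(- \frac{29265}{248}\right) 168 = - \frac{614565}{31}$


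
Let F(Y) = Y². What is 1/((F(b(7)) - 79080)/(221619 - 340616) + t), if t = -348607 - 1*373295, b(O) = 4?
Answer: -118997/85904093230 ≈ -1.3852e-6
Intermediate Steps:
t = -721902 (t = -348607 - 373295 = -721902)
1/((F(b(7)) - 79080)/(221619 - 340616) + t) = 1/((4² - 79080)/(221619 - 340616) - 721902) = 1/((16 - 79080)/(-118997) - 721902) = 1/(-79064*(-1/118997) - 721902) = 1/(79064/118997 - 721902) = 1/(-85904093230/118997) = -118997/85904093230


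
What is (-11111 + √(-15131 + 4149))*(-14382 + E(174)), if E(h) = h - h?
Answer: 159798402 - 244494*I*√38 ≈ 1.598e+8 - 1.5072e+6*I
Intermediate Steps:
E(h) = 0
(-11111 + √(-15131 + 4149))*(-14382 + E(174)) = (-11111 + √(-15131 + 4149))*(-14382 + 0) = (-11111 + √(-10982))*(-14382) = (-11111 + 17*I*√38)*(-14382) = 159798402 - 244494*I*√38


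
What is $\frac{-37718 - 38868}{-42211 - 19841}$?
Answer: $\frac{38293}{31026} \approx 1.2342$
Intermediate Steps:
$\frac{-37718 - 38868}{-42211 - 19841} = - \frac{76586}{-62052} = \left(-76586\right) \left(- \frac{1}{62052}\right) = \frac{38293}{31026}$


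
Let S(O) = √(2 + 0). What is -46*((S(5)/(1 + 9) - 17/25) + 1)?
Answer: -368/25 - 23*√2/5 ≈ -21.225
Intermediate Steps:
S(O) = √2
-46*((S(5)/(1 + 9) - 17/25) + 1) = -46*((√2/(1 + 9) - 17/25) + 1) = -46*((√2/10 - 17*1/25) + 1) = -46*((√2*(⅒) - 17/25) + 1) = -46*((√2/10 - 17/25) + 1) = -46*((-17/25 + √2/10) + 1) = -46*(8/25 + √2/10) = -368/25 - 23*√2/5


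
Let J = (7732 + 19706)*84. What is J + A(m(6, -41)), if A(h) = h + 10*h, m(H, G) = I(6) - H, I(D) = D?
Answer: 2304792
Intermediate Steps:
m(H, G) = 6 - H
J = 2304792 (J = 27438*84 = 2304792)
A(h) = 11*h
J + A(m(6, -41)) = 2304792 + 11*(6 - 1*6) = 2304792 + 11*(6 - 6) = 2304792 + 11*0 = 2304792 + 0 = 2304792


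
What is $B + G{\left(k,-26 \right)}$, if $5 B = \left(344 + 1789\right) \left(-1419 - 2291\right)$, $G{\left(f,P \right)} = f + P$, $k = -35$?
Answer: $-1582747$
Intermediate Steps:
$G{\left(f,P \right)} = P + f$
$B = -1582686$ ($B = \frac{\left(344 + 1789\right) \left(-1419 - 2291\right)}{5} = \frac{2133 \left(-3710\right)}{5} = \frac{1}{5} \left(-7913430\right) = -1582686$)
$B + G{\left(k,-26 \right)} = -1582686 - 61 = -1582747$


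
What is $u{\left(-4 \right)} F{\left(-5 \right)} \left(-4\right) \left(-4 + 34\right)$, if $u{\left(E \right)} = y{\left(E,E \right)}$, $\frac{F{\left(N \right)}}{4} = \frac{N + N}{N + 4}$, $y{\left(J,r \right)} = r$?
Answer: $19200$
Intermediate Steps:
$F{\left(N \right)} = \frac{8 N}{4 + N}$ ($F{\left(N \right)} = 4 \frac{N + N}{N + 4} = 4 \frac{2 N}{4 + N} = \frac{8 N}{4 + N}$)
$u{\left(E \right)} = E$
$u{\left(-4 \right)} F{\left(-5 \right)} \left(-4\right) \left(-4 + 34\right) = - 4 \cdot 8 \left(-5\right) \frac{1}{4 - 5} \left(-4\right) \left(-4 + 34\right) = - 4 \cdot 8 \left(-5\right) \frac{1}{-1} \left(-4\right) 30 = - 4 \cdot 8 \left(-5\right) \left(-1\right) \left(-4\right) 30 = \left(-4\right) 40 \left(-4\right) 30 = \left(-160\right) \left(-4\right) 30 = 640 \cdot 30 = 19200$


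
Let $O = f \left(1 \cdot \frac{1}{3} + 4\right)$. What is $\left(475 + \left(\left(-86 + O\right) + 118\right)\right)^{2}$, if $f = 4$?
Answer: $\frac{2474329}{9} \approx 2.7493 \cdot 10^{5}$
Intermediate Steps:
$O = \frac{52}{3}$ ($O = 4 \left(1 \cdot \frac{1}{3} + 4\right) = 4 \left(\frac{1}{3} + 4\right) = 4 \cdot \frac{13}{3} = \frac{52}{3} \approx 17.333$)
$\left(475 + \left(\left(-86 + O\right) + 118\right)\right)^{2} = \left(475 + \left(\left(-86 + \frac{52}{3}\right) + 118\right)\right)^{2} = \left(475 + \left(- \frac{206}{3} + 118\right)\right)^{2} = \left(475 + \frac{148}{3}\right)^{2} = \left(\frac{1573}{3}\right)^{2} = \frac{2474329}{9}$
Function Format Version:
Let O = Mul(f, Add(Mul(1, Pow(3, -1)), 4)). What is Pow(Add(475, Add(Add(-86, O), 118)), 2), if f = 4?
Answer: Rational(2474329, 9) ≈ 2.7493e+5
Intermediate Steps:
O = Rational(52, 3) (O = Mul(4, Add(Mul(1, Pow(3, -1)), 4)) = Mul(4, Add(Mul(1, Rational(1, 3)), 4)) = Mul(4, Add(Rational(1, 3), 4)) = Mul(4, Rational(13, 3)) = Rational(52, 3) ≈ 17.333)
Pow(Add(475, Add(Add(-86, O), 118)), 2) = Pow(Add(475, Add(Add(-86, Rational(52, 3)), 118)), 2) = Pow(Add(475, Add(Rational(-206, 3), 118)), 2) = Pow(Add(475, Rational(148, 3)), 2) = Pow(Rational(1573, 3), 2) = Rational(2474329, 9)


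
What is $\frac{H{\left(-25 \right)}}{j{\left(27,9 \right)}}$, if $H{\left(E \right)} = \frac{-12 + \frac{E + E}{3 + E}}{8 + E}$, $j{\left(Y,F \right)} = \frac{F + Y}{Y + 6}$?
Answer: $\frac{107}{204} \approx 0.52451$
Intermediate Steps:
$j{\left(Y,F \right)} = \frac{F + Y}{6 + Y}$
$H{\left(E \right)} = \frac{-12 + \frac{2 E}{3 + E}}{8 + E}$
$\frac{H{\left(-25 \right)}}{j{\left(27,9 \right)}} = \frac{2 \frac{1}{24 + \left(-25\right)^{2} + 11 \left(-25\right)} \left(-18 - -125\right)}{\frac{1}{6 + 27} \left(9 + 27\right)} = \frac{2 \frac{1}{24 + 625 - 275} \left(-18 + 125\right)}{\frac{1}{33} \cdot 36} = \frac{2 \cdot \frac{1}{374} \cdot 107}{\frac{1}{33} \cdot 36} = \frac{2 \cdot \frac{1}{374} \cdot 107}{\frac{12}{11}} = \frac{107}{187} \cdot \frac{11}{12} = \frac{107}{204}$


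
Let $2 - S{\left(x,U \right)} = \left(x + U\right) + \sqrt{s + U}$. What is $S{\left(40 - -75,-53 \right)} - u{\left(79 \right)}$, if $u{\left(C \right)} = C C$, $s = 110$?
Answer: $-6301 - \sqrt{57} \approx -6308.5$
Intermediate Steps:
$u{\left(C \right)} = C^{2}$
$S{\left(x,U \right)} = 2 - U - x - \sqrt{110 + U}$ ($S{\left(x,U \right)} = 2 - \left(\left(x + U\right) + \sqrt{110 + U}\right) = 2 - \left(\left(U + x\right) + \sqrt{110 + U}\right) = 2 - \left(U + x + \sqrt{110 + U}\right) = 2 - U - x - \sqrt{110 + U}$)
$S{\left(40 - -75,-53 \right)} - u{\left(79 \right)} = \left(2 - -53 - \left(40 - -75\right) - \sqrt{110 - 53}\right) - 79^{2} = \left(2 + 53 - \left(40 + 75\right) - \sqrt{57}\right) - 6241 = \left(2 + 53 - 115 - \sqrt{57}\right) - 6241 = \left(-60 - \sqrt{57}\right) - 6241 = -6301 - \sqrt{57}$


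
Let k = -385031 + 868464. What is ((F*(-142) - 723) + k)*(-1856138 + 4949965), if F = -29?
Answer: 1506161610756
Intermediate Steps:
k = 483433
((F*(-142) - 723) + k)*(-1856138 + 4949965) = ((-29*(-142) - 723) + 483433)*(-1856138 + 4949965) = ((4118 - 723) + 483433)*3093827 = (3395 + 483433)*3093827 = 486828*3093827 = 1506161610756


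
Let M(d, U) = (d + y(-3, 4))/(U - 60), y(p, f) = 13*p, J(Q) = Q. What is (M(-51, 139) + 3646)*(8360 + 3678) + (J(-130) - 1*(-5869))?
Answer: 3466723253/79 ≈ 4.3883e+7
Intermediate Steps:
M(d, U) = (-39 + d)/(-60 + U) (M(d, U) = (d + 13*(-3))/(U - 60) = (d - 39)/(-60 + U) = (-39 + d)/(-60 + U))
(M(-51, 139) + 3646)*(8360 + 3678) + (J(-130) - 1*(-5869)) = ((-39 - 51)/(-60 + 139) + 3646)*(8360 + 3678) + (-130 - 1*(-5869)) = (-90/79 + 3646)*12038 + (-130 + 5869) = ((1/79)*(-90) + 3646)*12038 + 5739 = (-90/79 + 3646)*12038 + 5739 = (287944/79)*12038 + 5739 = 3466269872/79 + 5739 = 3466723253/79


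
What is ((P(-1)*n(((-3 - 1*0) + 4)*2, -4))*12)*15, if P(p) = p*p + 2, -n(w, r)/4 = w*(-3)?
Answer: 12960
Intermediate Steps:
n(w, r) = 12*w (n(w, r) = -4*w*(-3) = -(-12)*w = 12*w)
P(p) = 2 + p**2 (P(p) = p**2 + 2 = 2 + p**2)
((P(-1)*n(((-3 - 1*0) + 4)*2, -4))*12)*15 = (((2 + (-1)**2)*(12*(((-3 - 1*0) + 4)*2)))*12)*15 = (((2 + 1)*(12*(((-3 + 0) + 4)*2)))*12)*15 = ((3*(12*((-3 + 4)*2)))*12)*15 = ((3*(12*(1*2)))*12)*15 = ((3*(12*2))*12)*15 = ((3*24)*12)*15 = (72*12)*15 = 864*15 = 12960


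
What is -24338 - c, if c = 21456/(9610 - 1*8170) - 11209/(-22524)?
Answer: -2742679643/112620 ≈ -24353.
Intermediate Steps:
c = 1734083/112620 (c = 21456/(9610 - 8170) - 11209*(-1/22524) = 21456/1440 + 11209/22524 = 21456*(1/1440) + 11209/22524 = 149/10 + 11209/22524 = 1734083/112620 ≈ 15.398)
-24338 - c = -24338 - 1*1734083/112620 = -24338 - 1734083/112620 = -2742679643/112620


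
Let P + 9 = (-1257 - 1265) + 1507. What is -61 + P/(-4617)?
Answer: -280613/4617 ≈ -60.778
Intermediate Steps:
P = -1024 (P = -9 + ((-1257 - 1265) + 1507) = -9 + (-2522 + 1507) = -9 - 1015 = -1024)
-61 + P/(-4617) = -61 - 1024/(-4617) = -61 - 1024*(-1/4617) = -61 + 1024/4617 = -280613/4617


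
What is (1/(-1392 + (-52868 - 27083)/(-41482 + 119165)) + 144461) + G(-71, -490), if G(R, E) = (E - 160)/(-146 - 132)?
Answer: 2172994622895611/15041841493 ≈ 1.4446e+5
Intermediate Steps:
G(R, E) = 80/139 - E/278 (G(R, E) = (-160 + E)/(-278) = (-160 + E)*(-1/278) = 80/139 - E/278)
(1/(-1392 + (-52868 - 27083)/(-41482 + 119165)) + 144461) + G(-71, -490) = (1/(-1392 + (-52868 - 27083)/(-41482 + 119165)) + 144461) + (80/139 - 1/278*(-490)) = (1/(-1392 - 79951/77683) + 144461) + (80/139 + 245/139) = (1/(-1392 - 79951*1/77683) + 144461) + 325/139 = (1/(-1392 - 79951/77683) + 144461) + 325/139 = (1/(-108214687/77683) + 144461) + 325/139 = (-77683/108214687 + 144461) + 325/139 = 15632801821024/108214687 + 325/139 = 2172994622895611/15041841493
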